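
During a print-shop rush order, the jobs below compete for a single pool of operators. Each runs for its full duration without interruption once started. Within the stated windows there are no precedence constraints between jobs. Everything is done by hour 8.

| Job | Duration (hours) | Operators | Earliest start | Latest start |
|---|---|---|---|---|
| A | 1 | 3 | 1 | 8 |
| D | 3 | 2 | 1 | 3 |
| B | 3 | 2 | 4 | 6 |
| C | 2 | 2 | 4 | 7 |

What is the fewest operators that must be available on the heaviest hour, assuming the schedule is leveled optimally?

Early-start (A@1, D@1, B@4, C@4) gives peak 5: h1:5  h2:2  h3:2  h4:4  h5:4  h6:2  h7:0  h8:0.
Shift D→2, C→5.
Schedule A@1, D@2, B@4, C@5: h1:3  h2:2  h3:2  h4:4  h5:4  h6:4  h7:0  h8:0 — peak 4.

4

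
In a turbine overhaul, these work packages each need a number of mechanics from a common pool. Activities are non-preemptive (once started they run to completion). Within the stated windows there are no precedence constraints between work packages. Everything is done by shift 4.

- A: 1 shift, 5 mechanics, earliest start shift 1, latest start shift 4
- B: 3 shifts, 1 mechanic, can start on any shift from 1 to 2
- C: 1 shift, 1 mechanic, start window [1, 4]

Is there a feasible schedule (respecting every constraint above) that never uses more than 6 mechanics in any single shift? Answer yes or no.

yes

Schedule A@1, B@2, C@2: s1:5  s2:2  s3:1  s4:1 — peak 5 ≤ 6.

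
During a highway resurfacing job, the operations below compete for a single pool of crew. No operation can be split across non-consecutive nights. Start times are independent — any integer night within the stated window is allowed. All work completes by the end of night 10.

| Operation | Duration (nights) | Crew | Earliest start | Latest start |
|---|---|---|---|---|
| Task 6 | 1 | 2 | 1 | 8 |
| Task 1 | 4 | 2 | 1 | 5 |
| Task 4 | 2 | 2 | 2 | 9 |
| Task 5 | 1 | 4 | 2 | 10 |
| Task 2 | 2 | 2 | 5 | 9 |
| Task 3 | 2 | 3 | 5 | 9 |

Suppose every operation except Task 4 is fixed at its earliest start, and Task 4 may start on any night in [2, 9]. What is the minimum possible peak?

6

Task 4@2: n1:4  n2:8  n3:4  n4:2  n5:5  n6:5  n7:0  n8:0  n9:0  n10:0 → peak 8
Task 4@3: n1:4  n2:6  n3:4  n4:4  n5:5  n6:5  n7:0  n8:0  n9:0  n10:0 → peak 6
Task 4@4: n1:4  n2:6  n3:2  n4:4  n5:7  n6:5  n7:0  n8:0  n9:0  n10:0 → peak 7
Task 4@5: n1:4  n2:6  n3:2  n4:2  n5:7  n6:7  n7:0  n8:0  n9:0  n10:0 → peak 7
Task 4@6: n1:4  n2:6  n3:2  n4:2  n5:5  n6:7  n7:2  n8:0  n9:0  n10:0 → peak 7
Task 4@7: n1:4  n2:6  n3:2  n4:2  n5:5  n6:5  n7:2  n8:2  n9:0  n10:0 → peak 6
Task 4@8: n1:4  n2:6  n3:2  n4:2  n5:5  n6:5  n7:0  n8:2  n9:2  n10:0 → peak 6
Task 4@9: n1:4  n2:6  n3:2  n4:2  n5:5  n6:5  n7:0  n8:0  n9:2  n10:2 → peak 6
Best is Task 4@3, peak 6.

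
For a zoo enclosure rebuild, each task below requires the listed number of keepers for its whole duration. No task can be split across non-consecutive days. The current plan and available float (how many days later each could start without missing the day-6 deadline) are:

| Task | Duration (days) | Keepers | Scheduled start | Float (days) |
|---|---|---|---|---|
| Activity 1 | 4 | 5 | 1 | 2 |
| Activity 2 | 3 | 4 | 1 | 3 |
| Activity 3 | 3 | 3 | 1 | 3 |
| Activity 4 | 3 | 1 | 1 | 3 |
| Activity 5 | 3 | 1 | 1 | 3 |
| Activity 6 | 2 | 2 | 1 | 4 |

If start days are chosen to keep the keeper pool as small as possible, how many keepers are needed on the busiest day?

Early-start (Activity 1@1, Activity 2@1, Activity 3@1, Activity 4@1, Activity 5@1, Activity 6@1) gives peak 16: d1:16  d2:16  d3:14  d4:5  d5:0  d6:0.
Shift Activity 3→4, Activity 5→4, Activity 6→5.
Schedule Activity 1@1, Activity 2@1, Activity 3@4, Activity 4@1, Activity 5@4, Activity 6@5: d1:10  d2:10  d3:10  d4:9  d5:6  d6:6 — peak 10.

10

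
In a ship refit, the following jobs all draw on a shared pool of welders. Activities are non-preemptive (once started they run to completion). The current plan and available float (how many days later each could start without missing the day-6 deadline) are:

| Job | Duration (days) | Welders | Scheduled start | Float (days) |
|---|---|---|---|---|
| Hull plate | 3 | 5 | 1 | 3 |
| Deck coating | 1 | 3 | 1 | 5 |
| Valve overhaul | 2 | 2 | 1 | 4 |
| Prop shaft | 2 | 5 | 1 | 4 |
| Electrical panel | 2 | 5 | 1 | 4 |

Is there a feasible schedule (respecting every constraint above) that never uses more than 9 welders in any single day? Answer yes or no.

The minimum achievable peak is 10; 9 < 10, so no feasible schedule stays within the cap.

no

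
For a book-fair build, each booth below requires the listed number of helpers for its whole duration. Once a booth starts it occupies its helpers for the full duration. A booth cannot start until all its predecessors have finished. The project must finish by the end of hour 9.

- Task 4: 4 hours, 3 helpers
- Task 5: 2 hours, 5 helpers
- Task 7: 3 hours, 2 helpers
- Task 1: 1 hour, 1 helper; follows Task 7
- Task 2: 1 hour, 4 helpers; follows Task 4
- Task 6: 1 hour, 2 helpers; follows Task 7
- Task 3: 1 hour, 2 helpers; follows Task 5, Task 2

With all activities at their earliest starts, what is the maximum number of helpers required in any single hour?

10

Early-start schedule: Task 4@1, Task 5@1, Task 7@1, Task 1@4, Task 2@5, Task 6@4, Task 3@6.
Load per hour: hour 1: 10, hour 2: 10, hour 3: 5, hour 4: 6, hour 5: 4, hour 6: 2, hour 7: 0, hour 8: 0, hour 9: 0.
Peak is 10.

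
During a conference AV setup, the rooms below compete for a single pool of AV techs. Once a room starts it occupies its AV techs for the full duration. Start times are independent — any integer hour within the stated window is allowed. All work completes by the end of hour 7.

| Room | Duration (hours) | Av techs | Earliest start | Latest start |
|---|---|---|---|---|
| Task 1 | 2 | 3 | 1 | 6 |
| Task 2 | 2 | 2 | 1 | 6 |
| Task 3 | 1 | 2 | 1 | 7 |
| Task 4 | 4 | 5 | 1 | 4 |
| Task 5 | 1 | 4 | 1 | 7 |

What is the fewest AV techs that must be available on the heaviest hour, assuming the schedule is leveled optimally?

6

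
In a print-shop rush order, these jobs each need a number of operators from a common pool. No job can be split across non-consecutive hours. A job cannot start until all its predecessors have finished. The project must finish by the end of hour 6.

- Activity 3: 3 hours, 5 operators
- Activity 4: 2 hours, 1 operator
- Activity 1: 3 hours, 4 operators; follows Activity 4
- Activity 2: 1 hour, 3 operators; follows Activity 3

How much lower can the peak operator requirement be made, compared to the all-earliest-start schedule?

Early-start peak: h1:6  h2:6  h3:9  h4:7  h5:4  h6:0 ⇒ 9.
Leveled (Activity 3@1, Activity 4@1, Activity 1@4, Activity 2@4): h1:6  h2:6  h3:5  h4:7  h5:4  h6:4 ⇒ 7.
Reduction 9 − 7 = 2.

2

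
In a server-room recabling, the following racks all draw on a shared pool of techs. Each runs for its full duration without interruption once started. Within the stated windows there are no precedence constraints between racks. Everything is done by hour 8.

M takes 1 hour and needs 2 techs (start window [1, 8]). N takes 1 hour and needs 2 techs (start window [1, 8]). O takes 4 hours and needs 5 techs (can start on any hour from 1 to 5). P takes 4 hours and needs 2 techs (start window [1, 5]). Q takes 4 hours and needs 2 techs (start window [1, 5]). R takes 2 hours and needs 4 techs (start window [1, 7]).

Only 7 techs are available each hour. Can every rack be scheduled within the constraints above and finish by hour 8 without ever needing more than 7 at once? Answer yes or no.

yes

Schedule M@1, N@1, O@2, P@1, Q@5, R@6: h1:6  h2:7  h3:7  h4:7  h5:7  h6:6  h7:6  h8:2 — peak 7 ≤ 7.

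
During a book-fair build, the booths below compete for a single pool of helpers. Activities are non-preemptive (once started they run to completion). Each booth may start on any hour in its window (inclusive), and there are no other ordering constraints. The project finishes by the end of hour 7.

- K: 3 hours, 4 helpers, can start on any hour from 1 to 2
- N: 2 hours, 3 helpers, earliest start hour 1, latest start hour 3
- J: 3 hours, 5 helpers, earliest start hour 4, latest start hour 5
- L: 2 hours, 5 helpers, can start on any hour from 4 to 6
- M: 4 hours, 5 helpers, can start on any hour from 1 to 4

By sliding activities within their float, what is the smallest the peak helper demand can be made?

Early-start (K@1, N@1, J@4, L@4, M@1) gives peak 15: h1:12  h2:12  h3:9  h4:15  h5:10  h6:5  h7:0.
Shift L→5.
Schedule K@1, N@1, J@4, L@5, M@1: h1:12  h2:12  h3:9  h4:10  h5:10  h6:10  h7:0 — peak 12.

12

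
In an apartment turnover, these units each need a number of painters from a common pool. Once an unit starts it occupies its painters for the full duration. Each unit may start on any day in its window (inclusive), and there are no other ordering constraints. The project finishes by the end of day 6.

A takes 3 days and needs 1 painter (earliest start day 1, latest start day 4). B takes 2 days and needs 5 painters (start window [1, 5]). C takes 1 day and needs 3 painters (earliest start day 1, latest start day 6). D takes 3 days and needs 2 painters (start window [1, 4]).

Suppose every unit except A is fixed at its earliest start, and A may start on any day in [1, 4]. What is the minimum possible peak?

A@1: d1:11  d2:8  d3:3  d4:0  d5:0  d6:0 → peak 11
A@2: d1:10  d2:8  d3:3  d4:1  d5:0  d6:0 → peak 10
A@3: d1:10  d2:7  d3:3  d4:1  d5:1  d6:0 → peak 10
A@4: d1:10  d2:7  d3:2  d4:1  d5:1  d6:1 → peak 10
Best is A@2, peak 10.

10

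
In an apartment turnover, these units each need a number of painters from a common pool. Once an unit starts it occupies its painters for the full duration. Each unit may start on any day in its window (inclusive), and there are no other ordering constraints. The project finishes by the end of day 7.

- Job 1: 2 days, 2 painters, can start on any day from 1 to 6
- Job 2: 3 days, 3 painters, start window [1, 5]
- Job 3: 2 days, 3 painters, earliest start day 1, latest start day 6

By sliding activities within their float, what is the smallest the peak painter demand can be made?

3

Early-start (Job 1@1, Job 2@1, Job 3@1) gives peak 8: d1:8  d2:8  d3:3  d4:0  d5:0  d6:0  d7:0.
Shift Job 2→3, Job 3→6.
Schedule Job 1@1, Job 2@3, Job 3@6: d1:2  d2:2  d3:3  d4:3  d5:3  d6:3  d7:3 — peak 3.
Total painter-days = 19 over 7 days ⇒ peak ≥ ⌈19/7⌉ = 3, so 3 is optimal.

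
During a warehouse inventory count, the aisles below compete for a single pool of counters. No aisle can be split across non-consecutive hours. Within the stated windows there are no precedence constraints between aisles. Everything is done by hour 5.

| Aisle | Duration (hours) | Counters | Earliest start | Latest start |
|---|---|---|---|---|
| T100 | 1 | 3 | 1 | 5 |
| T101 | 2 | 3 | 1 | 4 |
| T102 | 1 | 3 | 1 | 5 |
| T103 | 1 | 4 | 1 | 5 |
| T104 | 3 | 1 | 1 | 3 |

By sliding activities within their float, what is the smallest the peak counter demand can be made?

Early-start (T100@1, T101@1, T102@1, T103@1, T104@1) gives peak 14: h1:14  h2:4  h3:1  h4:0  h5:0.
Shift T101→2, T102→4, T103→5.
Schedule T100@1, T101@2, T102@4, T103@5, T104@1: h1:4  h2:4  h3:4  h4:3  h5:4 — peak 4.
Total counter-hours = 19 over 5 hours ⇒ peak ≥ ⌈19/5⌉ = 4, so 4 is optimal.

4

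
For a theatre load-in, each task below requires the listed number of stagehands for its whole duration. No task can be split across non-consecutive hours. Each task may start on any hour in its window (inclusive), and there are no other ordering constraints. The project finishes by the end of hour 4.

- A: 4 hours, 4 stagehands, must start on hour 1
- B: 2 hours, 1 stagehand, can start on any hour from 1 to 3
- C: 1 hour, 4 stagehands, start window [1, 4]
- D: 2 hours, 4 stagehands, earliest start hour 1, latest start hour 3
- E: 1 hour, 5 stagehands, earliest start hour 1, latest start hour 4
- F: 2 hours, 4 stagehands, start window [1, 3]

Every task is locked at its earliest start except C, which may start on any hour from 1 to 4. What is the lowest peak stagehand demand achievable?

18

C@1: h1:22  h2:13  h3:4  h4:4 → peak 22
C@2: h1:18  h2:17  h3:4  h4:4 → peak 18
C@3: h1:18  h2:13  h3:8  h4:4 → peak 18
C@4: h1:18  h2:13  h3:4  h4:8 → peak 18
Best is C@2, peak 18.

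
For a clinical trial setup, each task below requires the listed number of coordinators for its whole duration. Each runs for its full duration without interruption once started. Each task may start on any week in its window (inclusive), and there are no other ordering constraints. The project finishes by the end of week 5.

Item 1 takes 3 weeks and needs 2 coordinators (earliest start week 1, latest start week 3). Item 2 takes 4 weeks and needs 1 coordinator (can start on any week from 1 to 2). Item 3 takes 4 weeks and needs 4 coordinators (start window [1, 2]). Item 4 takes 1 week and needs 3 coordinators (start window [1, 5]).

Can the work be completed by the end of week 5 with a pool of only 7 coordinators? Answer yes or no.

Schedule Item 1@1, Item 2@1, Item 3@1, Item 4@5: w1:7  w2:7  w3:7  w4:5  w5:3 — peak 7 ≤ 7.

yes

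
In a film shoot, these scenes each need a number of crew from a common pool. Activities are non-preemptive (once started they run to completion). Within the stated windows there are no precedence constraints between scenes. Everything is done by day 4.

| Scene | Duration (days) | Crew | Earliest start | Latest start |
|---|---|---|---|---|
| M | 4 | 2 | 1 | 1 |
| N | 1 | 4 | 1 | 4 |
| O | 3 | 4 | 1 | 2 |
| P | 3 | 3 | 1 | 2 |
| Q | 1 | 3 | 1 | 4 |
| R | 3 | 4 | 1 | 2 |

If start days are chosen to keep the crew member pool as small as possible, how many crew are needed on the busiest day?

Early-start (M@1, N@1, O@1, P@1, Q@1, R@1) gives peak 20: d1:20  d2:13  d3:13  d4:2.
Shift Q→4, R→2.
Schedule M@1, N@1, O@1, P@1, Q@4, R@2: d1:13  d2:13  d3:13  d4:9 — peak 13.

13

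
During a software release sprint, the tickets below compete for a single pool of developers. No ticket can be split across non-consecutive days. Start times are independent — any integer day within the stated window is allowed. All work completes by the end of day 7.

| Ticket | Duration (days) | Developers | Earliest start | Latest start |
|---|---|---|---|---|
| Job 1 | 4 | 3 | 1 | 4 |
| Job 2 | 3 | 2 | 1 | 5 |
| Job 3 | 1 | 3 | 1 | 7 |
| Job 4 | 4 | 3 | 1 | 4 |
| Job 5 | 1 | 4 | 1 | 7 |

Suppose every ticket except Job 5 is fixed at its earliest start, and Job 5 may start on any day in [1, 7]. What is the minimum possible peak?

11

Job 5@1: d1:15  d2:8  d3:8  d4:6  d5:0  d6:0  d7:0 → peak 15
Job 5@2: d1:11  d2:12  d3:8  d4:6  d5:0  d6:0  d7:0 → peak 12
Job 5@3: d1:11  d2:8  d3:12  d4:6  d5:0  d6:0  d7:0 → peak 12
Job 5@4: d1:11  d2:8  d3:8  d4:10  d5:0  d6:0  d7:0 → peak 11
Job 5@5: d1:11  d2:8  d3:8  d4:6  d5:4  d6:0  d7:0 → peak 11
Job 5@6: d1:11  d2:8  d3:8  d4:6  d5:0  d6:4  d7:0 → peak 11
Job 5@7: d1:11  d2:8  d3:8  d4:6  d5:0  d6:0  d7:4 → peak 11
Best is Job 5@4, peak 11.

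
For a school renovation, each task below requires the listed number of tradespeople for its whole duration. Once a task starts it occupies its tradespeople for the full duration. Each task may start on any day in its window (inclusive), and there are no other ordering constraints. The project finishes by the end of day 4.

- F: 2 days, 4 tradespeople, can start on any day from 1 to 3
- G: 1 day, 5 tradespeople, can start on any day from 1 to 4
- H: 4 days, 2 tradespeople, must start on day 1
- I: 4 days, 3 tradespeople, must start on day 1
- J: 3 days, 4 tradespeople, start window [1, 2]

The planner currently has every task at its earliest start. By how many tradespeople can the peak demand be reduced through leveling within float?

5

Early-start peak: d1:18  d2:13  d3:9  d4:5 ⇒ 18.
Leveled (F@1, G@4, H@1, I@1, J@1): d1:13  d2:13  d3:9  d4:10 ⇒ 13.
Reduction 18 − 13 = 5.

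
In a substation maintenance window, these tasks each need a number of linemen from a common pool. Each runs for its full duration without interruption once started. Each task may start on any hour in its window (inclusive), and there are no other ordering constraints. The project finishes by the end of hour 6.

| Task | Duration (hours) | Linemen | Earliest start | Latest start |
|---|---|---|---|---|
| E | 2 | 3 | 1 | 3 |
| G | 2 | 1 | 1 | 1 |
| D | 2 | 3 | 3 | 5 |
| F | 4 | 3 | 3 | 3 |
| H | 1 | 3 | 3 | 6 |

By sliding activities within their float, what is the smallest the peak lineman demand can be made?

6

Early-start (E@1, G@1, D@3, F@3, H@3) gives peak 9: h1:4  h2:4  h3:9  h4:6  h5:3  h6:3.
Shift H→5.
Schedule E@1, G@1, D@3, F@3, H@5: h1:4  h2:4  h3:6  h4:6  h5:6  h6:3 — peak 6.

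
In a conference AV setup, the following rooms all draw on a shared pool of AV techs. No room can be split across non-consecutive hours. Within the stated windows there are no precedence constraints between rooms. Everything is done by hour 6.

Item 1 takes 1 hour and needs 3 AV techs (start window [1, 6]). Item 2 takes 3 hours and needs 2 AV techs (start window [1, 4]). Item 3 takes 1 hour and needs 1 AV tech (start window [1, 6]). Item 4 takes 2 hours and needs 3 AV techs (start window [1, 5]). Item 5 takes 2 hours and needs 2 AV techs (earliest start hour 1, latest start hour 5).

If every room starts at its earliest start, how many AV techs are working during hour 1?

At early start, hour 1 has: Item 1, Item 2, Item 3, Item 4, Item 5.
Demand: 3 + 2 + 1 + 3 + 2 = 11.

11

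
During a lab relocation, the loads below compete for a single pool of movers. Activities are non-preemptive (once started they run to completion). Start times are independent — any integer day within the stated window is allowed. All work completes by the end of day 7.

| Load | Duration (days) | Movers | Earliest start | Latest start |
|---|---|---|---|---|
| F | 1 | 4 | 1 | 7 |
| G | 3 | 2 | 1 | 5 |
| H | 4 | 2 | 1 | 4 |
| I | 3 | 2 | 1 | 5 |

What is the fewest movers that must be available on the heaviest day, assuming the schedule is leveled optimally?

Early-start (F@1, G@1, H@1, I@1) gives peak 10: d1:10  d2:6  d3:6  d4:2  d5:0  d6:0  d7:0.
Shift G→2, H→2, I→5.
Schedule F@1, G@2, H@2, I@5: d1:4  d2:4  d3:4  d4:4  d5:4  d6:2  d7:2 — peak 4.
Total mover-days = 24 over 7 days ⇒ peak ≥ ⌈24/7⌉ = 4, so 4 is optimal.

4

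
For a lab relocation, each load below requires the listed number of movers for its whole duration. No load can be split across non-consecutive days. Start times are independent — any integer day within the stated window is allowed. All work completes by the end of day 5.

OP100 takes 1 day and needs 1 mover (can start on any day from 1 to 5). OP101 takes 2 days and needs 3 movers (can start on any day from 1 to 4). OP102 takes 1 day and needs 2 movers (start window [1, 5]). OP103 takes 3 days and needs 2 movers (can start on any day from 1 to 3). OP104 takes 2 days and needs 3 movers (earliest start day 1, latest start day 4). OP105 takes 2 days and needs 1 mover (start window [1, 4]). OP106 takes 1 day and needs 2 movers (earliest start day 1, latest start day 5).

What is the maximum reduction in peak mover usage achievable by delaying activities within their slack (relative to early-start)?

Early-start peak: d1:14  d2:9  d3:2  d4:0  d5:0 ⇒ 14.
Leveled (OP100@2, OP101@1, OP102@1, OP103@3, OP104@4, OP105@2, OP106@3): d1:5  d2:5  d3:5  d4:5  d5:5 ⇒ 5.
Reduction 14 − 5 = 9.

9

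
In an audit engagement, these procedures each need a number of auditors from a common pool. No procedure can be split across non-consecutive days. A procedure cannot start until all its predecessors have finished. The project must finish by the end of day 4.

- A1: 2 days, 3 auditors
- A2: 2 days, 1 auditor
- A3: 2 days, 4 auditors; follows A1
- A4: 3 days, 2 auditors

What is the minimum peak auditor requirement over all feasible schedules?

Schedule A1@1, A2@1, A3@3, A4@1: d1:6  d2:6  d3:6  d4:4 — peak 6.
Total auditor-days = 22 over 4 days ⇒ peak ≥ ⌈22/4⌉ = 6, so 6 is optimal.

6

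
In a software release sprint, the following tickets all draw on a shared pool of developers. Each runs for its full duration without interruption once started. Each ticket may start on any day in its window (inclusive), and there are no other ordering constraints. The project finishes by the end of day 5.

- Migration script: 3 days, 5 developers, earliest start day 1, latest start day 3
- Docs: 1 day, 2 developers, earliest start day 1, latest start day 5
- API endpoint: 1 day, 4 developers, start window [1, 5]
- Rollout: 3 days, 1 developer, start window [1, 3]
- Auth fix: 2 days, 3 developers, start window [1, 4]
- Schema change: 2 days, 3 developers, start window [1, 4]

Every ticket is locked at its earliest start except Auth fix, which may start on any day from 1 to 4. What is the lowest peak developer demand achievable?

Auth fix@1: d1:18  d2:12  d3:6  d4:0  d5:0 → peak 18
Auth fix@2: d1:15  d2:12  d3:9  d4:0  d5:0 → peak 15
Auth fix@3: d1:15  d2:9  d3:9  d4:3  d5:0 → peak 15
Auth fix@4: d1:15  d2:9  d3:6  d4:3  d5:3 → peak 15
Best is Auth fix@2, peak 15.

15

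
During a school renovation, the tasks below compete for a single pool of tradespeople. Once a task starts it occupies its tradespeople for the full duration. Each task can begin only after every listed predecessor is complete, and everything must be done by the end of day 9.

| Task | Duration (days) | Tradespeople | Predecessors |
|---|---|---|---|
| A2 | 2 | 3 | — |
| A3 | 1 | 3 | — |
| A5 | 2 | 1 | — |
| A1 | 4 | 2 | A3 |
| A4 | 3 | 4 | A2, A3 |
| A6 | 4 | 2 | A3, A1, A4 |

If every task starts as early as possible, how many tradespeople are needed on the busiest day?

7

Early-start schedule: A2@1, A3@1, A5@1, A1@2, A4@3, A6@6.
Load per day: day 1: 7, day 2: 6, day 3: 6, day 4: 6, day 5: 6, day 6: 2, day 7: 2, day 8: 2, day 9: 2.
Peak is 7.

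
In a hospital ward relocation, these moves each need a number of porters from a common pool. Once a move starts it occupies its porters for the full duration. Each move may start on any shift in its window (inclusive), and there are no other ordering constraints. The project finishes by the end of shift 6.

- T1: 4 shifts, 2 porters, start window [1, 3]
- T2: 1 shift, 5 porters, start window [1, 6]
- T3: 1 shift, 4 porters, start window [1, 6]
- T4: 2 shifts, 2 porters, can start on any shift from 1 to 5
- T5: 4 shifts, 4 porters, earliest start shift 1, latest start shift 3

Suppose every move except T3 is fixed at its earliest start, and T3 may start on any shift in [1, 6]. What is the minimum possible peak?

13

T3@1: s1:17  s2:8  s3:6  s4:6  s5:0  s6:0 → peak 17
T3@2: s1:13  s2:12  s3:6  s4:6  s5:0  s6:0 → peak 13
T3@3: s1:13  s2:8  s3:10  s4:6  s5:0  s6:0 → peak 13
T3@4: s1:13  s2:8  s3:6  s4:10  s5:0  s6:0 → peak 13
T3@5: s1:13  s2:8  s3:6  s4:6  s5:4  s6:0 → peak 13
T3@6: s1:13  s2:8  s3:6  s4:6  s5:0  s6:4 → peak 13
Best is T3@2, peak 13.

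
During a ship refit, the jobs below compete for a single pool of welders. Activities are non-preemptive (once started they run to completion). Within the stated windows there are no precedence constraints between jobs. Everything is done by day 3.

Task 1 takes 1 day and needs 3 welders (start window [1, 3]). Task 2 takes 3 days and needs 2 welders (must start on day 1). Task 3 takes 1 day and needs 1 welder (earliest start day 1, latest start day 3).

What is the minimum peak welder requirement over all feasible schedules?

5

Early-start (Task 1@1, Task 2@1, Task 3@1) gives peak 6: d1:6  d2:2  d3:2.
Shift Task 3→2.
Schedule Task 1@1, Task 2@1, Task 3@2: d1:5  d2:3  d3:2 — peak 5.
No arrangement of the 9 feasible schedules does better.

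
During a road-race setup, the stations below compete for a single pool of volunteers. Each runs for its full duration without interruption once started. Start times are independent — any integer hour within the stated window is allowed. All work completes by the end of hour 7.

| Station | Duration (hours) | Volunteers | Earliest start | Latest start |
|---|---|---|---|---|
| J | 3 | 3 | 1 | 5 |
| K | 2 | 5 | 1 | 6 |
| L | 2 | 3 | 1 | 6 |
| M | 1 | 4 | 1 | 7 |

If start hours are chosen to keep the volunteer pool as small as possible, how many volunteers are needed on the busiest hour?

6

Early-start (J@1, K@1, L@1, M@1) gives peak 15: h1:15  h2:11  h3:3  h4:0  h5:0  h6:0  h7:0.
Shift K→4, M→6.
Schedule J@1, K@4, L@1, M@6: h1:6  h2:6  h3:3  h4:5  h5:5  h6:4  h7:0 — peak 6.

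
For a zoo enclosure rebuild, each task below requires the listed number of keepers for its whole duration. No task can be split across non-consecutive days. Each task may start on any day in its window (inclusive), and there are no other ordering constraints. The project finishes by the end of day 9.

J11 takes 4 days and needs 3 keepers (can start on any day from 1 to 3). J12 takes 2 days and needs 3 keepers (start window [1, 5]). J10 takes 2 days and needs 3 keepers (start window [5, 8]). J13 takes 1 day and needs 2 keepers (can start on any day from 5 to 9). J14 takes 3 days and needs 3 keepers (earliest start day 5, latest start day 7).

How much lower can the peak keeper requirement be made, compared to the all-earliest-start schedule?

Early-start peak: d1:6  d2:6  d3:3  d4:3  d5:8  d6:6  d7:3  d8:0  d9:0 ⇒ 8.
Leveled (J11@1, J12@1, J10@5, J13@5, J14@6): d1:6  d2:6  d3:3  d4:3  d5:5  d6:6  d7:3  d8:3  d9:0 ⇒ 6.
Reduction 8 − 6 = 2.

2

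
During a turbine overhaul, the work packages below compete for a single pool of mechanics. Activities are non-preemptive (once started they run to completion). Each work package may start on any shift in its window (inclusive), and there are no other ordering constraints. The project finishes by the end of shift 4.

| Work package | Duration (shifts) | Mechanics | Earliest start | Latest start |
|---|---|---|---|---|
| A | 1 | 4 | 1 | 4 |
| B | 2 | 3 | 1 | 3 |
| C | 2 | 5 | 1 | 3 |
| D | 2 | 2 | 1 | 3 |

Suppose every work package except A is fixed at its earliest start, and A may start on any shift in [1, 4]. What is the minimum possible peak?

A@1: s1:14  s2:10  s3:0  s4:0 → peak 14
A@2: s1:10  s2:14  s3:0  s4:0 → peak 14
A@3: s1:10  s2:10  s3:4  s4:0 → peak 10
A@4: s1:10  s2:10  s3:0  s4:4 → peak 10
Best is A@3, peak 10.

10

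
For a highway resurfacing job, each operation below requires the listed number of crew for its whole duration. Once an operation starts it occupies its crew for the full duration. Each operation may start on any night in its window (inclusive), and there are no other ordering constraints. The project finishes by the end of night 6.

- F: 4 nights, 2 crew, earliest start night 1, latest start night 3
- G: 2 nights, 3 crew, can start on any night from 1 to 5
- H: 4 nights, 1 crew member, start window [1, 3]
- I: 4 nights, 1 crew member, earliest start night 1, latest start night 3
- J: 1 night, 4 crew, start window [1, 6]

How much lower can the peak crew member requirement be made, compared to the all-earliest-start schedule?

Early-start peak: n1:11  n2:7  n3:4  n4:4  n5:0  n6:0 ⇒ 11.
Leveled (F@1, G@1, H@1, I@3, J@5): n1:6  n2:6  n3:4  n4:4  n5:5  n6:1 ⇒ 6.
Reduction 11 − 6 = 5.

5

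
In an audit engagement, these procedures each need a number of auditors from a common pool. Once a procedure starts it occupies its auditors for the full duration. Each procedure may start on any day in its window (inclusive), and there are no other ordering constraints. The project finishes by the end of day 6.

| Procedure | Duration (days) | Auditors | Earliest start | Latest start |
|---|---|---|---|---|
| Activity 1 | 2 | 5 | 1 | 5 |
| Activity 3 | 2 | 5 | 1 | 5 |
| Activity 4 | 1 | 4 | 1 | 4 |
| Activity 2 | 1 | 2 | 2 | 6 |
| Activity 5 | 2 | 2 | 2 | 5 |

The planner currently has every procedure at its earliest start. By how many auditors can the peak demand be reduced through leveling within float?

8

Early-start peak: d1:14  d2:14  d3:2  d4:0  d5:0  d6:0 ⇒ 14.
Leveled (Activity 1@1, Activity 3@5, Activity 4@3, Activity 2@4, Activity 5@3): d1:5  d2:5  d3:6  d4:4  d5:5  d6:5 ⇒ 6.
Reduction 14 − 6 = 8.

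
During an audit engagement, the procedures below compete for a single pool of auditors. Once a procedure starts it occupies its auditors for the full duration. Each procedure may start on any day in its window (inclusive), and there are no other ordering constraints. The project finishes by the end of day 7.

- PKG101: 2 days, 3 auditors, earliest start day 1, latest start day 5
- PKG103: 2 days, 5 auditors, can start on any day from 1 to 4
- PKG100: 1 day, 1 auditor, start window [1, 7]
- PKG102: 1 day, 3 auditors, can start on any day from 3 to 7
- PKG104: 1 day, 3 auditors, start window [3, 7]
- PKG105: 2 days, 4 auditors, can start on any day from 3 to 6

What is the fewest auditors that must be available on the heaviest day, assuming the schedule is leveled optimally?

Early-start (PKG101@1, PKG103@1, PKG100@1, PKG102@3, PKG104@3, PKG105@3) gives peak 10: d1:9  d2:8  d3:10  d4:4  d5:0  d6:0  d7:0.
Shift PKG103→3, PKG102→5, PKG104→5, PKG105→6.
Schedule PKG101@1, PKG103@3, PKG100@1, PKG102@5, PKG104@5, PKG105@6: d1:4  d2:3  d3:5  d4:5  d5:6  d6:4  d7:4 — peak 6.

6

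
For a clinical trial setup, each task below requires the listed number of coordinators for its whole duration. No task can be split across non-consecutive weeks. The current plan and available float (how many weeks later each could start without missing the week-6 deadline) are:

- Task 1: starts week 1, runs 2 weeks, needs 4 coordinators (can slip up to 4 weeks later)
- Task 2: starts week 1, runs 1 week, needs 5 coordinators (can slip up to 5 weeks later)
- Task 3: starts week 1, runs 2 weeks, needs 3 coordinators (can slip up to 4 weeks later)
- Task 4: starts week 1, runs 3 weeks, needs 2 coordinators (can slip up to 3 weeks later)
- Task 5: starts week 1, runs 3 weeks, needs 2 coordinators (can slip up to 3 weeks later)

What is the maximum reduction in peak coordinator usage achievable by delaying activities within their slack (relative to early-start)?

Early-start peak: w1:16  w2:11  w3:4  w4:0  w5:0  w6:0 ⇒ 16.
Leveled (Task 1@1, Task 2@6, Task 3@4, Task 4@1, Task 5@3): w1:6  w2:6  w3:4  w4:5  w5:5  w6:5 ⇒ 6.
Reduction 16 − 6 = 10.

10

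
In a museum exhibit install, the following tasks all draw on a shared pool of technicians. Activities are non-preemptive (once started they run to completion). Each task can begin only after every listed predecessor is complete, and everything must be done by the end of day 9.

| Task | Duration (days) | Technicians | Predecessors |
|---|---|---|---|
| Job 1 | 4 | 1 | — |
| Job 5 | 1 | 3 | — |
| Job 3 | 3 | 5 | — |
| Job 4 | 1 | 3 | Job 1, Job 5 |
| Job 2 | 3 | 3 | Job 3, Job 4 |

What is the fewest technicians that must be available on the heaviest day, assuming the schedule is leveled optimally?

Early-start (Job 1@1, Job 5@1, Job 3@1, Job 4@5, Job 2@6) gives peak 9: d1:9  d2:6  d3:6  d4:1  d5:3  d6:3  d7:3  d8:3  d9:0.
Shift Job 3→2.
Schedule Job 1@1, Job 5@1, Job 3@2, Job 4@5, Job 2@6: d1:4  d2:6  d3:6  d4:6  d5:3  d6:3  d7:3  d8:3  d9:0 — peak 6.

6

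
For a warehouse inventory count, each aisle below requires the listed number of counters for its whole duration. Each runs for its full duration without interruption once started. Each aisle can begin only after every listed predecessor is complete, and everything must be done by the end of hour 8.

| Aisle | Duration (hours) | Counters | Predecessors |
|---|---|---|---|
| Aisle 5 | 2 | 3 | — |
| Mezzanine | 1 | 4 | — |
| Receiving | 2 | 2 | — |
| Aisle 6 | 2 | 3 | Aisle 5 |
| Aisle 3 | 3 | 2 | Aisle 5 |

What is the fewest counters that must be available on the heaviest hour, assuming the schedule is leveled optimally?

4

Early-start (Aisle 5@1, Mezzanine@1, Receiving@1, Aisle 6@3, Aisle 3@3) gives peak 9: h1:9  h2:5  h3:5  h4:5  h5:2  h6:0  h7:0  h8:0.
Shift Mezzanine→3, Receiving→4, Aisle 6→7, Aisle 3→4.
Schedule Aisle 5@1, Mezzanine@3, Receiving@4, Aisle 6@7, Aisle 3@4: h1:3  h2:3  h3:4  h4:4  h5:4  h6:2  h7:3  h8:3 — peak 4.
Total counter-hours = 26 over 8 hours ⇒ peak ≥ ⌈26/8⌉ = 4, so 4 is optimal.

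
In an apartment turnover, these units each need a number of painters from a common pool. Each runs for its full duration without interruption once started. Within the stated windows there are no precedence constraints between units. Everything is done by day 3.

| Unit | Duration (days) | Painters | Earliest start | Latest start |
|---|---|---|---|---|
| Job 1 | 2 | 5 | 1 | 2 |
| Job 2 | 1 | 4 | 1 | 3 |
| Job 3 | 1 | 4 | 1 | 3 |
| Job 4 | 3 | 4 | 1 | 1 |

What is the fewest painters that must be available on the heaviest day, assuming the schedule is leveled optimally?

12

Early-start (Job 1@1, Job 2@1, Job 3@1, Job 4@1) gives peak 17: d1:17  d2:9  d3:4.
Shift Job 2→3, Job 3→3.
Schedule Job 1@1, Job 2@3, Job 3@3, Job 4@1: d1:9  d2:9  d3:12 — peak 12.
No arrangement of the 18 feasible schedules does better.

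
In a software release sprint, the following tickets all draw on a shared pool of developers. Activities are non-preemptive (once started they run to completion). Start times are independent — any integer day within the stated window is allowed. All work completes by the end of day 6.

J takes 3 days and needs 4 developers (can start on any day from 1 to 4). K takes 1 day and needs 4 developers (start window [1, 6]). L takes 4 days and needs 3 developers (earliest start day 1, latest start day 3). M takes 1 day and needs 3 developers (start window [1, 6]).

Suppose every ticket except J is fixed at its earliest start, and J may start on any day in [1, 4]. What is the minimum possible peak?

J@1: d1:14  d2:7  d3:7  d4:3  d5:0  d6:0 → peak 14
J@2: d1:10  d2:7  d3:7  d4:7  d5:0  d6:0 → peak 10
J@3: d1:10  d2:3  d3:7  d4:7  d5:4  d6:0 → peak 10
J@4: d1:10  d2:3  d3:3  d4:7  d5:4  d6:4 → peak 10
Best is J@2, peak 10.

10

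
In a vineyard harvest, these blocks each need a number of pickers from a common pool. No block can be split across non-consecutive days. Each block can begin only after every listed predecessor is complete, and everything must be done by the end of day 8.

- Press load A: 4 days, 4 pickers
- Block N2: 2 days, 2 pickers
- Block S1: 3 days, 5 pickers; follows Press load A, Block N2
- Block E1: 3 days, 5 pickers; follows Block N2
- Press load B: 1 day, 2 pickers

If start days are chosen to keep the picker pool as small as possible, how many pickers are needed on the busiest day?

Early-start (Press load A@1, Block N2@1, Block S1@5, Block E1@3, Press load B@1) gives peak 10: d1:8  d2:6  d3:9  d4:9  d5:10  d6:5  d7:5  d8:0.
Shift Block S1→6.
Schedule Press load A@1, Block N2@1, Block S1@6, Block E1@3, Press load B@1: d1:8  d2:6  d3:9  d4:9  d5:5  d6:5  d7:5  d8:5 — peak 9.

9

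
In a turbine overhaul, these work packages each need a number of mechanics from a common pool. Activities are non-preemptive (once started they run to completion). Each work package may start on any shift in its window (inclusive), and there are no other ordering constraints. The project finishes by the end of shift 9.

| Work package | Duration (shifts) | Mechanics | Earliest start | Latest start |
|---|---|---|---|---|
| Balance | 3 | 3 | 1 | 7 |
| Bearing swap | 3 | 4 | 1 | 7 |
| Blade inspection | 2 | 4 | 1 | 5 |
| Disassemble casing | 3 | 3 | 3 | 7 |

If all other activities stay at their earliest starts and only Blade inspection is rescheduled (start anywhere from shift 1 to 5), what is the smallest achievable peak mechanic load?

Blade inspection@1: s1:11  s2:11  s3:10  s4:3  s5:3  s6:0  s7:0  s8:0  s9:0 → peak 11
Blade inspection@2: s1:7  s2:11  s3:14  s4:3  s5:3  s6:0  s7:0  s8:0  s9:0 → peak 14
Blade inspection@3: s1:7  s2:7  s3:14  s4:7  s5:3  s6:0  s7:0  s8:0  s9:0 → peak 14
Blade inspection@4: s1:7  s2:7  s3:10  s4:7  s5:7  s6:0  s7:0  s8:0  s9:0 → peak 10
Blade inspection@5: s1:7  s2:7  s3:10  s4:3  s5:7  s6:4  s7:0  s8:0  s9:0 → peak 10
Best is Blade inspection@4, peak 10.

10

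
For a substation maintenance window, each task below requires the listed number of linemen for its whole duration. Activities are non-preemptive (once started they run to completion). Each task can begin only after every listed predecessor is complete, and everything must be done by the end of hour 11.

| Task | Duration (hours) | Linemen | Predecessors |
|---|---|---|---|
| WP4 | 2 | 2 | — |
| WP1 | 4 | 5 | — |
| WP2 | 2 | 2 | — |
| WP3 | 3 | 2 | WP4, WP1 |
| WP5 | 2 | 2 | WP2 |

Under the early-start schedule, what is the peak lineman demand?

9

Early-start schedule: WP4@1, WP1@1, WP2@1, WP3@5, WP5@3.
Load per hour: hour 1: 9, hour 2: 9, hour 3: 7, hour 4: 7, hour 5: 2, hour 6: 2, hour 7: 2, hour 8: 0, hour 9: 0, hour 10: 0, hour 11: 0.
Peak is 9.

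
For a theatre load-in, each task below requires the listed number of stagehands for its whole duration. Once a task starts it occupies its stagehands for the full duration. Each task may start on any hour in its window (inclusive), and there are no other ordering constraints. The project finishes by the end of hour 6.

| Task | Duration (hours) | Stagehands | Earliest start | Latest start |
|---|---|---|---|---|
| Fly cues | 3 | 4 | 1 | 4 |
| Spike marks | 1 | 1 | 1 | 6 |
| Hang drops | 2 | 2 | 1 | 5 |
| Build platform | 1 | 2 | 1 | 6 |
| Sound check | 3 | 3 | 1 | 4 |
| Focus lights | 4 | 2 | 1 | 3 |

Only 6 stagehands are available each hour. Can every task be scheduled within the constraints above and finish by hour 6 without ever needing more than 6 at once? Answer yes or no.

no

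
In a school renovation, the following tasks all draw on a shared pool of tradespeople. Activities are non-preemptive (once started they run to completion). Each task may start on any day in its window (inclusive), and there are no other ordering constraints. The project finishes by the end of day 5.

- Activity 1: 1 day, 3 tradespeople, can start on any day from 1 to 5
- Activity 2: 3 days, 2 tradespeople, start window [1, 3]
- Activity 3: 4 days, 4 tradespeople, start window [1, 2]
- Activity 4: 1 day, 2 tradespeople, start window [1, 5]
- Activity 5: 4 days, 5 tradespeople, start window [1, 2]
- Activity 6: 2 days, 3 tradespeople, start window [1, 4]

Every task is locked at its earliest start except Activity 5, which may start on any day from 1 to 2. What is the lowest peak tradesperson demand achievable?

Activity 5@1: d1:19  d2:14  d3:11  d4:9  d5:0 → peak 19
Activity 5@2: d1:14  d2:14  d3:11  d4:9  d5:5 → peak 14
Best is Activity 5@2, peak 14.

14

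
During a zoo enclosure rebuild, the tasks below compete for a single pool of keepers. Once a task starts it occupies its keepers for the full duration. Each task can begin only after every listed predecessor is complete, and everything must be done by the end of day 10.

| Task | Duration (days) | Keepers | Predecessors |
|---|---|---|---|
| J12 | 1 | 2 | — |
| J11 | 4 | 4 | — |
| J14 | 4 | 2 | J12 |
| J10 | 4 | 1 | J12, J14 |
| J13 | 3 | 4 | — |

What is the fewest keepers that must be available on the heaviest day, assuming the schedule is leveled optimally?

6

Early-start (J12@1, J11@1, J14@2, J10@6, J13@1) gives peak 10: d1:10  d2:10  d3:10  d4:6  d5:2  d6:1  d7:1  d8:1  d9:1  d10:0.
Shift J13→5.
Schedule J12@1, J11@1, J14@2, J10@6, J13@5: d1:6  d2:6  d3:6  d4:6  d5:6  d6:5  d7:5  d8:1  d9:1  d10:0 — peak 6.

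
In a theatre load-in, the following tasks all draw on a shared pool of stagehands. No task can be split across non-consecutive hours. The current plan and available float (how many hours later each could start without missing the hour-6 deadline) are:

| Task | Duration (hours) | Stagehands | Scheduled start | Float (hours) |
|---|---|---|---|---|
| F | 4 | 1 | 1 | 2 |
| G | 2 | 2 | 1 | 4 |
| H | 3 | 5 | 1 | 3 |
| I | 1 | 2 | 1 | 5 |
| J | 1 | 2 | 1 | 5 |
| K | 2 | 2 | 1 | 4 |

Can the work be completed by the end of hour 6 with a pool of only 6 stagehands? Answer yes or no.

Schedule F@1, G@1, H@3, I@6, J@6, K@1: h1:5  h2:5  h3:6  h4:6  h5:5  h6:4 — peak 6 ≤ 6.

yes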